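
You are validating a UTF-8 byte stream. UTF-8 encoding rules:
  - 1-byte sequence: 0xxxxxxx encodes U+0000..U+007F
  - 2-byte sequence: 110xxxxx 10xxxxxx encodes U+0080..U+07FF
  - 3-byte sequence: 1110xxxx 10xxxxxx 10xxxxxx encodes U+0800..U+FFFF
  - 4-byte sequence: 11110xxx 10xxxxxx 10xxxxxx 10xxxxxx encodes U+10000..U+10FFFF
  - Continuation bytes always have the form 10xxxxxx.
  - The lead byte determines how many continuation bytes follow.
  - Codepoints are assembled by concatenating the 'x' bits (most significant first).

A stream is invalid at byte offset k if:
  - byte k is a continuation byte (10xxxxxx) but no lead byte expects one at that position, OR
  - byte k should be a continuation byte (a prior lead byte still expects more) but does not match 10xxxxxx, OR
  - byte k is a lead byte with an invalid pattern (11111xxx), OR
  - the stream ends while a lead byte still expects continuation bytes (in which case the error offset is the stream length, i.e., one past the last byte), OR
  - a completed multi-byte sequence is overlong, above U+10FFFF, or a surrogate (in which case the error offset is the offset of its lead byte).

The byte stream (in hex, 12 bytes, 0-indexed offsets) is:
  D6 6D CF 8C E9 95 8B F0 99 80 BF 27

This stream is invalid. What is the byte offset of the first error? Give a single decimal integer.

Answer: 1

Derivation:
Byte[0]=D6: 2-byte lead, need 1 cont bytes. acc=0x16
Byte[1]=6D: expected 10xxxxxx continuation. INVALID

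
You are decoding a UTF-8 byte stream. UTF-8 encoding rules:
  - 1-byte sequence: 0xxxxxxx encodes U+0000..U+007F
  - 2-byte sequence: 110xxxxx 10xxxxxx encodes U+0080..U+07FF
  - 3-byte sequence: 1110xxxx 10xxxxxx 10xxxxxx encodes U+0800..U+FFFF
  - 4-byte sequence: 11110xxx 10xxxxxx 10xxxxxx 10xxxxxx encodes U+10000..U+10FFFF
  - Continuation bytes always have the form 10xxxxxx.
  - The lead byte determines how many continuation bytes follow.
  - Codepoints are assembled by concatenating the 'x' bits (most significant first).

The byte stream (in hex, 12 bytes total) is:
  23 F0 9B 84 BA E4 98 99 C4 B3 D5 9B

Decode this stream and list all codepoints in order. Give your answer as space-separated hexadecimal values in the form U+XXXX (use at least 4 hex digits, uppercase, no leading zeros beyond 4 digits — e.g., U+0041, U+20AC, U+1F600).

Byte[0]=23: 1-byte ASCII. cp=U+0023
Byte[1]=F0: 4-byte lead, need 3 cont bytes. acc=0x0
Byte[2]=9B: continuation. acc=(acc<<6)|0x1B=0x1B
Byte[3]=84: continuation. acc=(acc<<6)|0x04=0x6C4
Byte[4]=BA: continuation. acc=(acc<<6)|0x3A=0x1B13A
Completed: cp=U+1B13A (starts at byte 1)
Byte[5]=E4: 3-byte lead, need 2 cont bytes. acc=0x4
Byte[6]=98: continuation. acc=(acc<<6)|0x18=0x118
Byte[7]=99: continuation. acc=(acc<<6)|0x19=0x4619
Completed: cp=U+4619 (starts at byte 5)
Byte[8]=C4: 2-byte lead, need 1 cont bytes. acc=0x4
Byte[9]=B3: continuation. acc=(acc<<6)|0x33=0x133
Completed: cp=U+0133 (starts at byte 8)
Byte[10]=D5: 2-byte lead, need 1 cont bytes. acc=0x15
Byte[11]=9B: continuation. acc=(acc<<6)|0x1B=0x55B
Completed: cp=U+055B (starts at byte 10)

Answer: U+0023 U+1B13A U+4619 U+0133 U+055B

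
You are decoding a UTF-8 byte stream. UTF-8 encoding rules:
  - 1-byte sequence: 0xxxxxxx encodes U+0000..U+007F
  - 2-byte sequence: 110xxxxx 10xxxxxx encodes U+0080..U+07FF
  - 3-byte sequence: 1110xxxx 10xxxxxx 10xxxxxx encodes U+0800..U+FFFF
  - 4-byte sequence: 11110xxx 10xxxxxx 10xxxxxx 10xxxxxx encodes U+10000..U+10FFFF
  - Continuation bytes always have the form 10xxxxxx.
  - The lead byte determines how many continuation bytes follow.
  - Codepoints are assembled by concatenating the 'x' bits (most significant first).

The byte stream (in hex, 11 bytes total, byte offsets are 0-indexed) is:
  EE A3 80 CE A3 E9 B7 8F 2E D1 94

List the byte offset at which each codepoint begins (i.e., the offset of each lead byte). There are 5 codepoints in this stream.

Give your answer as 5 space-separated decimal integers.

Answer: 0 3 5 8 9

Derivation:
Byte[0]=EE: 3-byte lead, need 2 cont bytes. acc=0xE
Byte[1]=A3: continuation. acc=(acc<<6)|0x23=0x3A3
Byte[2]=80: continuation. acc=(acc<<6)|0x00=0xE8C0
Completed: cp=U+E8C0 (starts at byte 0)
Byte[3]=CE: 2-byte lead, need 1 cont bytes. acc=0xE
Byte[4]=A3: continuation. acc=(acc<<6)|0x23=0x3A3
Completed: cp=U+03A3 (starts at byte 3)
Byte[5]=E9: 3-byte lead, need 2 cont bytes. acc=0x9
Byte[6]=B7: continuation. acc=(acc<<6)|0x37=0x277
Byte[7]=8F: continuation. acc=(acc<<6)|0x0F=0x9DCF
Completed: cp=U+9DCF (starts at byte 5)
Byte[8]=2E: 1-byte ASCII. cp=U+002E
Byte[9]=D1: 2-byte lead, need 1 cont bytes. acc=0x11
Byte[10]=94: continuation. acc=(acc<<6)|0x14=0x454
Completed: cp=U+0454 (starts at byte 9)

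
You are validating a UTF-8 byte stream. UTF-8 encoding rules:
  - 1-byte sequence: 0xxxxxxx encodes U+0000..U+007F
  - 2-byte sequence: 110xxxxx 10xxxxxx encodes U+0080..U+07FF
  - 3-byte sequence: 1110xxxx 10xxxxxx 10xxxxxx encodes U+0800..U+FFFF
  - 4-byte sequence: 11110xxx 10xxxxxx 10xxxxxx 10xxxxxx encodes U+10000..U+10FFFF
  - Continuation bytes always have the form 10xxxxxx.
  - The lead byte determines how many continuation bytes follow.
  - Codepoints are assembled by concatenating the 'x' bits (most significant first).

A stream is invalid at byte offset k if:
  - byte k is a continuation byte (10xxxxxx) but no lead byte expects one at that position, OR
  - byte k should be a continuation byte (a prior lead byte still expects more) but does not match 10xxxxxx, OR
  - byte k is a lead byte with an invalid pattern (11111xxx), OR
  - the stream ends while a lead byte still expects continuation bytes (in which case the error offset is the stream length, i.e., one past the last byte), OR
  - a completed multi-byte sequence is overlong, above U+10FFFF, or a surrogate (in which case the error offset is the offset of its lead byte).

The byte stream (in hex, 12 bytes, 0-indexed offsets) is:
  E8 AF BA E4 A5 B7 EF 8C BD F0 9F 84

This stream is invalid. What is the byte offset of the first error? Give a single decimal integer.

Byte[0]=E8: 3-byte lead, need 2 cont bytes. acc=0x8
Byte[1]=AF: continuation. acc=(acc<<6)|0x2F=0x22F
Byte[2]=BA: continuation. acc=(acc<<6)|0x3A=0x8BFA
Completed: cp=U+8BFA (starts at byte 0)
Byte[3]=E4: 3-byte lead, need 2 cont bytes. acc=0x4
Byte[4]=A5: continuation. acc=(acc<<6)|0x25=0x125
Byte[5]=B7: continuation. acc=(acc<<6)|0x37=0x4977
Completed: cp=U+4977 (starts at byte 3)
Byte[6]=EF: 3-byte lead, need 2 cont bytes. acc=0xF
Byte[7]=8C: continuation. acc=(acc<<6)|0x0C=0x3CC
Byte[8]=BD: continuation. acc=(acc<<6)|0x3D=0xF33D
Completed: cp=U+F33D (starts at byte 6)
Byte[9]=F0: 4-byte lead, need 3 cont bytes. acc=0x0
Byte[10]=9F: continuation. acc=(acc<<6)|0x1F=0x1F
Byte[11]=84: continuation. acc=(acc<<6)|0x04=0x7C4
Byte[12]: stream ended, expected continuation. INVALID

Answer: 12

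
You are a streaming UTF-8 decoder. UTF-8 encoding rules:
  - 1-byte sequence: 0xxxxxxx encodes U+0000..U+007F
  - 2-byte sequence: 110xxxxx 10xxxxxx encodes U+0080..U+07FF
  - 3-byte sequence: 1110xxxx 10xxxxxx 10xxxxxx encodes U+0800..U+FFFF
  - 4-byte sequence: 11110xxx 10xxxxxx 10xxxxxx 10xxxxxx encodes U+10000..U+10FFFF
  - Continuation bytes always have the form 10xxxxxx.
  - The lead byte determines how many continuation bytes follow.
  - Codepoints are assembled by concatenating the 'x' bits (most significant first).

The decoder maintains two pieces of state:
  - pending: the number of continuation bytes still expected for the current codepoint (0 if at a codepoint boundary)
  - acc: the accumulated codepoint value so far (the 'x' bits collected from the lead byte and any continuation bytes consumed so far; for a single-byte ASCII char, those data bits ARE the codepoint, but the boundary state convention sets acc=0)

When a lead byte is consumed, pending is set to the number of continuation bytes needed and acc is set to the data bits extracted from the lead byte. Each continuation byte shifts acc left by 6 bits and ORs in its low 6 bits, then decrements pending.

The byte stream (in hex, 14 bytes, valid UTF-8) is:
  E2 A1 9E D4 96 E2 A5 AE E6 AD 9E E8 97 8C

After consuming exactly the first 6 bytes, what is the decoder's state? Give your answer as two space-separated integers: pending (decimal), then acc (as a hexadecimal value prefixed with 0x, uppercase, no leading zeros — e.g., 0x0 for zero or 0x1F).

Answer: 2 0x2

Derivation:
Byte[0]=E2: 3-byte lead. pending=2, acc=0x2
Byte[1]=A1: continuation. acc=(acc<<6)|0x21=0xA1, pending=1
Byte[2]=9E: continuation. acc=(acc<<6)|0x1E=0x285E, pending=0
Byte[3]=D4: 2-byte lead. pending=1, acc=0x14
Byte[4]=96: continuation. acc=(acc<<6)|0x16=0x516, pending=0
Byte[5]=E2: 3-byte lead. pending=2, acc=0x2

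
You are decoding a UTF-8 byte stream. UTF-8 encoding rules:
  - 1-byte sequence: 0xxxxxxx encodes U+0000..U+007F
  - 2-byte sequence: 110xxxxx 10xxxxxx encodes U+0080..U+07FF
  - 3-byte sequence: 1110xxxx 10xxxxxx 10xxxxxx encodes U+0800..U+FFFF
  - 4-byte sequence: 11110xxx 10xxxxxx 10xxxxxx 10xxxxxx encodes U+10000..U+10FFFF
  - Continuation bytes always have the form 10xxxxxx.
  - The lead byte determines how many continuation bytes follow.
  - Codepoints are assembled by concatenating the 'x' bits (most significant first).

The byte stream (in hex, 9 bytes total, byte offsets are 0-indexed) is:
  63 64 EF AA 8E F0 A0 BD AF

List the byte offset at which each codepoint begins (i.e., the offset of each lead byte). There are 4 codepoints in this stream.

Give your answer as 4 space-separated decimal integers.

Answer: 0 1 2 5

Derivation:
Byte[0]=63: 1-byte ASCII. cp=U+0063
Byte[1]=64: 1-byte ASCII. cp=U+0064
Byte[2]=EF: 3-byte lead, need 2 cont bytes. acc=0xF
Byte[3]=AA: continuation. acc=(acc<<6)|0x2A=0x3EA
Byte[4]=8E: continuation. acc=(acc<<6)|0x0E=0xFA8E
Completed: cp=U+FA8E (starts at byte 2)
Byte[5]=F0: 4-byte lead, need 3 cont bytes. acc=0x0
Byte[6]=A0: continuation. acc=(acc<<6)|0x20=0x20
Byte[7]=BD: continuation. acc=(acc<<6)|0x3D=0x83D
Byte[8]=AF: continuation. acc=(acc<<6)|0x2F=0x20F6F
Completed: cp=U+20F6F (starts at byte 5)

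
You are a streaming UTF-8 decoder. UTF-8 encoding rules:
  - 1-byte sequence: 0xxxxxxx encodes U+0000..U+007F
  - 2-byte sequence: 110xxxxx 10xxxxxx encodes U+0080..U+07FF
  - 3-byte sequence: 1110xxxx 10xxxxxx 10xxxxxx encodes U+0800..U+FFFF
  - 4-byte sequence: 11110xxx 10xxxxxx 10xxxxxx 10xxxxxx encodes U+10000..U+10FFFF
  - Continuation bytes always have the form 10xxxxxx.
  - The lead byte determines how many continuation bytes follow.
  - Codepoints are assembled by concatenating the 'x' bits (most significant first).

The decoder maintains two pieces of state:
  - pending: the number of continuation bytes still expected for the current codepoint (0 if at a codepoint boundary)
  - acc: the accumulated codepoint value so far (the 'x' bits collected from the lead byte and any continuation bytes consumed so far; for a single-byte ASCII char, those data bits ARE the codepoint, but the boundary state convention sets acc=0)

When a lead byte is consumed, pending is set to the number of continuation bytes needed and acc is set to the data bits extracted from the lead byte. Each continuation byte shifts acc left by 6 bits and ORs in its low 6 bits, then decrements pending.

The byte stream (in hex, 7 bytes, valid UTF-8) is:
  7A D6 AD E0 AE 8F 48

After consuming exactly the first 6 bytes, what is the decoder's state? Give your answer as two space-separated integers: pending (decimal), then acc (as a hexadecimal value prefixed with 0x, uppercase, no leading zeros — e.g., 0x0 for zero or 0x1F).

Answer: 0 0xB8F

Derivation:
Byte[0]=7A: 1-byte. pending=0, acc=0x0
Byte[1]=D6: 2-byte lead. pending=1, acc=0x16
Byte[2]=AD: continuation. acc=(acc<<6)|0x2D=0x5AD, pending=0
Byte[3]=E0: 3-byte lead. pending=2, acc=0x0
Byte[4]=AE: continuation. acc=(acc<<6)|0x2E=0x2E, pending=1
Byte[5]=8F: continuation. acc=(acc<<6)|0x0F=0xB8F, pending=0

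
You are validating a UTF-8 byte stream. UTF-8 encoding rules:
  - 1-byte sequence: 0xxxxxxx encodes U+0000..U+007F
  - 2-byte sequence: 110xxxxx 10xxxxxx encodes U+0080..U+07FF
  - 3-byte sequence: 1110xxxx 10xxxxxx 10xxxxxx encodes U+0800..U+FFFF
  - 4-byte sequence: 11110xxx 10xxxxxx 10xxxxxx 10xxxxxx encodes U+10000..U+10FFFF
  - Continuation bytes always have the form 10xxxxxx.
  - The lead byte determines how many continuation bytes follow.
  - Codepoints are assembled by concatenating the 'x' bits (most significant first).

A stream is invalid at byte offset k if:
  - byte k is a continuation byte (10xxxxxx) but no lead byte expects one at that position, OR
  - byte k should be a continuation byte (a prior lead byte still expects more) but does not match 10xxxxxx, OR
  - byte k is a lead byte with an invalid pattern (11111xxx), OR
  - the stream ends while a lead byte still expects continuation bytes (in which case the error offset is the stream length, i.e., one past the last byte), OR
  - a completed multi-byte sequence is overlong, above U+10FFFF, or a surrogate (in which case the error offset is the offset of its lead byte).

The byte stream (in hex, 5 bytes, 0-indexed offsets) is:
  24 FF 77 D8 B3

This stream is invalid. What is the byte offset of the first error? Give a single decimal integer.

Byte[0]=24: 1-byte ASCII. cp=U+0024
Byte[1]=FF: INVALID lead byte (not 0xxx/110x/1110/11110)

Answer: 1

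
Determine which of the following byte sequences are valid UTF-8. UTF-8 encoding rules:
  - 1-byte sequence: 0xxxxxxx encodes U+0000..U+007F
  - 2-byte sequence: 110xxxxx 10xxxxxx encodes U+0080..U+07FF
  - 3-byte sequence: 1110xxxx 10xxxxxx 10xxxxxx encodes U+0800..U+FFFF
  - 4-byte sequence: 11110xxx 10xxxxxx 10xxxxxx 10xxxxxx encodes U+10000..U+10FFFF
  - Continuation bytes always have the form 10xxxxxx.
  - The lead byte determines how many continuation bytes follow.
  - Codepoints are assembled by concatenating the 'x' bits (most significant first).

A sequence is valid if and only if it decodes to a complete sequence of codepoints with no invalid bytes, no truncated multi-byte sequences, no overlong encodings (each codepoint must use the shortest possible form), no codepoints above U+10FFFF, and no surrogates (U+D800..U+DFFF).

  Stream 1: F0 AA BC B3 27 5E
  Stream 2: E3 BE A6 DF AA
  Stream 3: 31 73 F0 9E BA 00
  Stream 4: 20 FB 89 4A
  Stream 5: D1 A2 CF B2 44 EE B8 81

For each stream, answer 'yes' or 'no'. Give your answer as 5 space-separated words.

Stream 1: decodes cleanly. VALID
Stream 2: decodes cleanly. VALID
Stream 3: error at byte offset 5. INVALID
Stream 4: error at byte offset 1. INVALID
Stream 5: decodes cleanly. VALID

Answer: yes yes no no yes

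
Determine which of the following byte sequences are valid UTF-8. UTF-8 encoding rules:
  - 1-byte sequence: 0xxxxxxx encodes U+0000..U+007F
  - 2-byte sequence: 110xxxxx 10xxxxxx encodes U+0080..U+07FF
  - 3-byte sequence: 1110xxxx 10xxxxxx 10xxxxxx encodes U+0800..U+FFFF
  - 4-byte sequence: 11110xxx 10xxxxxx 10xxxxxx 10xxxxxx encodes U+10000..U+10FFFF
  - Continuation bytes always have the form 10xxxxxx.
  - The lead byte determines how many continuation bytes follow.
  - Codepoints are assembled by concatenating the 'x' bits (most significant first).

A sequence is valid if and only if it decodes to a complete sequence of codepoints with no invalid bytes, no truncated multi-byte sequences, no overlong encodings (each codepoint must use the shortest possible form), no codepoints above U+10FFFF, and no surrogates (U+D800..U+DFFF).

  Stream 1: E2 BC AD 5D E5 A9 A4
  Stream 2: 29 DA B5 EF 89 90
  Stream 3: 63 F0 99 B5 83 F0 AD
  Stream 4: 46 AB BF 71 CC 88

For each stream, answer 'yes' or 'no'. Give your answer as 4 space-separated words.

Stream 1: decodes cleanly. VALID
Stream 2: decodes cleanly. VALID
Stream 3: error at byte offset 7. INVALID
Stream 4: error at byte offset 1. INVALID

Answer: yes yes no no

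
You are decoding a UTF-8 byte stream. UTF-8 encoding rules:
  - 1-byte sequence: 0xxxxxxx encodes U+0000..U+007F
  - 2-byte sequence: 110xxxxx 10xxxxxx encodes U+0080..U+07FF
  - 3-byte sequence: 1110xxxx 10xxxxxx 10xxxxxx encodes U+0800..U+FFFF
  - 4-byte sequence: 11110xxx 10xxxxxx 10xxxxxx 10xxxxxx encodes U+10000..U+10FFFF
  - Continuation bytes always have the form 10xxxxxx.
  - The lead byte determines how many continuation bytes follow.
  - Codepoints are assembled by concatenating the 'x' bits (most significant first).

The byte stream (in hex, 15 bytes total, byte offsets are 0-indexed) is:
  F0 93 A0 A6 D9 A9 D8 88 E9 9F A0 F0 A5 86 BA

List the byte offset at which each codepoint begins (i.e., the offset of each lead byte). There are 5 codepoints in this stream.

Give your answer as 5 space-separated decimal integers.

Byte[0]=F0: 4-byte lead, need 3 cont bytes. acc=0x0
Byte[1]=93: continuation. acc=(acc<<6)|0x13=0x13
Byte[2]=A0: continuation. acc=(acc<<6)|0x20=0x4E0
Byte[3]=A6: continuation. acc=(acc<<6)|0x26=0x13826
Completed: cp=U+13826 (starts at byte 0)
Byte[4]=D9: 2-byte lead, need 1 cont bytes. acc=0x19
Byte[5]=A9: continuation. acc=(acc<<6)|0x29=0x669
Completed: cp=U+0669 (starts at byte 4)
Byte[6]=D8: 2-byte lead, need 1 cont bytes. acc=0x18
Byte[7]=88: continuation. acc=(acc<<6)|0x08=0x608
Completed: cp=U+0608 (starts at byte 6)
Byte[8]=E9: 3-byte lead, need 2 cont bytes. acc=0x9
Byte[9]=9F: continuation. acc=(acc<<6)|0x1F=0x25F
Byte[10]=A0: continuation. acc=(acc<<6)|0x20=0x97E0
Completed: cp=U+97E0 (starts at byte 8)
Byte[11]=F0: 4-byte lead, need 3 cont bytes. acc=0x0
Byte[12]=A5: continuation. acc=(acc<<6)|0x25=0x25
Byte[13]=86: continuation. acc=(acc<<6)|0x06=0x946
Byte[14]=BA: continuation. acc=(acc<<6)|0x3A=0x251BA
Completed: cp=U+251BA (starts at byte 11)

Answer: 0 4 6 8 11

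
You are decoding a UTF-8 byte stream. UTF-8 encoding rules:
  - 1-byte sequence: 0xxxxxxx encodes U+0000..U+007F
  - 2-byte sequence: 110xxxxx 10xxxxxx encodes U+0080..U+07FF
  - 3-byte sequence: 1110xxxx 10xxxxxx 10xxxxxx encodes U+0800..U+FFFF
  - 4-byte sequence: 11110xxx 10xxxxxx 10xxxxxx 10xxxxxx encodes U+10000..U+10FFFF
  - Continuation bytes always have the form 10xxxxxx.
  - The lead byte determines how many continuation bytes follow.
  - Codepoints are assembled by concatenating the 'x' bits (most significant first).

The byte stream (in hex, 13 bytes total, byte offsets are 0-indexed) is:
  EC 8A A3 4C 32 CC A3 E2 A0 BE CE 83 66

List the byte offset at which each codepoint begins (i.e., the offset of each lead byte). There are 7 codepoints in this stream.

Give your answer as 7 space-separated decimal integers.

Byte[0]=EC: 3-byte lead, need 2 cont bytes. acc=0xC
Byte[1]=8A: continuation. acc=(acc<<6)|0x0A=0x30A
Byte[2]=A3: continuation. acc=(acc<<6)|0x23=0xC2A3
Completed: cp=U+C2A3 (starts at byte 0)
Byte[3]=4C: 1-byte ASCII. cp=U+004C
Byte[4]=32: 1-byte ASCII. cp=U+0032
Byte[5]=CC: 2-byte lead, need 1 cont bytes. acc=0xC
Byte[6]=A3: continuation. acc=(acc<<6)|0x23=0x323
Completed: cp=U+0323 (starts at byte 5)
Byte[7]=E2: 3-byte lead, need 2 cont bytes. acc=0x2
Byte[8]=A0: continuation. acc=(acc<<6)|0x20=0xA0
Byte[9]=BE: continuation. acc=(acc<<6)|0x3E=0x283E
Completed: cp=U+283E (starts at byte 7)
Byte[10]=CE: 2-byte lead, need 1 cont bytes. acc=0xE
Byte[11]=83: continuation. acc=(acc<<6)|0x03=0x383
Completed: cp=U+0383 (starts at byte 10)
Byte[12]=66: 1-byte ASCII. cp=U+0066

Answer: 0 3 4 5 7 10 12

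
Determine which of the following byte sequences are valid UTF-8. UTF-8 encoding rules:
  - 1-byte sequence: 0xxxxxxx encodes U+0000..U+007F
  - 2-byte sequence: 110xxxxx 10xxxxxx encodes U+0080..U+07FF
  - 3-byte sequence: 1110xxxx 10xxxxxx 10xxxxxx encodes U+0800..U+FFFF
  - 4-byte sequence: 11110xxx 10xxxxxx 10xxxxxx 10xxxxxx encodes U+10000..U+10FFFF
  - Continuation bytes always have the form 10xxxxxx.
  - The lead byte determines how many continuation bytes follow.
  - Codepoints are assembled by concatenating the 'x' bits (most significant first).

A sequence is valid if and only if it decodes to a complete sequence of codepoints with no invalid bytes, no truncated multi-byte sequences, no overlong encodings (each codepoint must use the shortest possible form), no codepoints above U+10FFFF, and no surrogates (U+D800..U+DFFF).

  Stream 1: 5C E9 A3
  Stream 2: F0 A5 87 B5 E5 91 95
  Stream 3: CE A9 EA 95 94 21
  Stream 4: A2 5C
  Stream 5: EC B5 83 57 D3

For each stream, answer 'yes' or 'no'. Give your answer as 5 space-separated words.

Answer: no yes yes no no

Derivation:
Stream 1: error at byte offset 3. INVALID
Stream 2: decodes cleanly. VALID
Stream 3: decodes cleanly. VALID
Stream 4: error at byte offset 0. INVALID
Stream 5: error at byte offset 5. INVALID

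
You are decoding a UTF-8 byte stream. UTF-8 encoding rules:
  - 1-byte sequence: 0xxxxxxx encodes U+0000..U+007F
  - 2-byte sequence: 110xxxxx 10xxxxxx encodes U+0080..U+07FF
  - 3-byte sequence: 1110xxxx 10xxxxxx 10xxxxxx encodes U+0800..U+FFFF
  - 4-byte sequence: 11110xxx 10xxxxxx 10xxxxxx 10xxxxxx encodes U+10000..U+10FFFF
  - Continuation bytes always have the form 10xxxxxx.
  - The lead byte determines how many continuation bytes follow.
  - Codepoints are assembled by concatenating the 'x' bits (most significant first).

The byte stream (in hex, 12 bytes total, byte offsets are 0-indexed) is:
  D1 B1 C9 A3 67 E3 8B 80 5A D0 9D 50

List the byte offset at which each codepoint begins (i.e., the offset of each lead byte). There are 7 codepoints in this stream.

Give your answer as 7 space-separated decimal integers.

Answer: 0 2 4 5 8 9 11

Derivation:
Byte[0]=D1: 2-byte lead, need 1 cont bytes. acc=0x11
Byte[1]=B1: continuation. acc=(acc<<6)|0x31=0x471
Completed: cp=U+0471 (starts at byte 0)
Byte[2]=C9: 2-byte lead, need 1 cont bytes. acc=0x9
Byte[3]=A3: continuation. acc=(acc<<6)|0x23=0x263
Completed: cp=U+0263 (starts at byte 2)
Byte[4]=67: 1-byte ASCII. cp=U+0067
Byte[5]=E3: 3-byte lead, need 2 cont bytes. acc=0x3
Byte[6]=8B: continuation. acc=(acc<<6)|0x0B=0xCB
Byte[7]=80: continuation. acc=(acc<<6)|0x00=0x32C0
Completed: cp=U+32C0 (starts at byte 5)
Byte[8]=5A: 1-byte ASCII. cp=U+005A
Byte[9]=D0: 2-byte lead, need 1 cont bytes. acc=0x10
Byte[10]=9D: continuation. acc=(acc<<6)|0x1D=0x41D
Completed: cp=U+041D (starts at byte 9)
Byte[11]=50: 1-byte ASCII. cp=U+0050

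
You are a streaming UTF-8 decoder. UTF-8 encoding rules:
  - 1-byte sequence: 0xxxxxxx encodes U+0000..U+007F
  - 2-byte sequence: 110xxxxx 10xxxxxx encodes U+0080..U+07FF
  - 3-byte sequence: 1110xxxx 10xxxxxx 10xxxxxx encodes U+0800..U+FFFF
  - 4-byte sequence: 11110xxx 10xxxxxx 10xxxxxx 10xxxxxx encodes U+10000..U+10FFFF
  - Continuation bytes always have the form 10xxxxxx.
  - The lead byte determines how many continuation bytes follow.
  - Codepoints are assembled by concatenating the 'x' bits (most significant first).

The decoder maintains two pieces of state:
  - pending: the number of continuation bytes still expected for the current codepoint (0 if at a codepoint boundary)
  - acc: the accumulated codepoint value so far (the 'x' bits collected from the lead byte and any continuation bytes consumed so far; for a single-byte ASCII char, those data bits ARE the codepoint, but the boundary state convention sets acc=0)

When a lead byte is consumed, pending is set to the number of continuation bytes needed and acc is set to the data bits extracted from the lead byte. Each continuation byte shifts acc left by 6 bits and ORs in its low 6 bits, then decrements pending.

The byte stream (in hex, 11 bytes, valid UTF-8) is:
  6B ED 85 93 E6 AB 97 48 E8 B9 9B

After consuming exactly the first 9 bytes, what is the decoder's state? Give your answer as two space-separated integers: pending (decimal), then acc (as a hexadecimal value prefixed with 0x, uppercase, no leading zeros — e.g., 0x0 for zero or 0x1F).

Answer: 2 0x8

Derivation:
Byte[0]=6B: 1-byte. pending=0, acc=0x0
Byte[1]=ED: 3-byte lead. pending=2, acc=0xD
Byte[2]=85: continuation. acc=(acc<<6)|0x05=0x345, pending=1
Byte[3]=93: continuation. acc=(acc<<6)|0x13=0xD153, pending=0
Byte[4]=E6: 3-byte lead. pending=2, acc=0x6
Byte[5]=AB: continuation. acc=(acc<<6)|0x2B=0x1AB, pending=1
Byte[6]=97: continuation. acc=(acc<<6)|0x17=0x6AD7, pending=0
Byte[7]=48: 1-byte. pending=0, acc=0x0
Byte[8]=E8: 3-byte lead. pending=2, acc=0x8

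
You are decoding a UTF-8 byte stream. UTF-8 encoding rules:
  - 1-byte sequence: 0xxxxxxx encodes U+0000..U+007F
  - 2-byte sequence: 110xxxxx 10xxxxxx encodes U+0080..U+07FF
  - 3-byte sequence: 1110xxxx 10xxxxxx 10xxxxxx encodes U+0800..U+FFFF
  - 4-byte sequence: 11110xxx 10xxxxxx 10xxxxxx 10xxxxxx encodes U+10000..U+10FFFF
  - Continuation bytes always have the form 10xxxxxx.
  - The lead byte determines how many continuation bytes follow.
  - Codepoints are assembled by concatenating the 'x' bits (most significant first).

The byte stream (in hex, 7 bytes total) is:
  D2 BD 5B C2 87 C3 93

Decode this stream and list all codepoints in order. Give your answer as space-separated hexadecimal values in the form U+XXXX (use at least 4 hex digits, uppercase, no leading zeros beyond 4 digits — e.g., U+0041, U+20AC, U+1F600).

Answer: U+04BD U+005B U+0087 U+00D3

Derivation:
Byte[0]=D2: 2-byte lead, need 1 cont bytes. acc=0x12
Byte[1]=BD: continuation. acc=(acc<<6)|0x3D=0x4BD
Completed: cp=U+04BD (starts at byte 0)
Byte[2]=5B: 1-byte ASCII. cp=U+005B
Byte[3]=C2: 2-byte lead, need 1 cont bytes. acc=0x2
Byte[4]=87: continuation. acc=(acc<<6)|0x07=0x87
Completed: cp=U+0087 (starts at byte 3)
Byte[5]=C3: 2-byte lead, need 1 cont bytes. acc=0x3
Byte[6]=93: continuation. acc=(acc<<6)|0x13=0xD3
Completed: cp=U+00D3 (starts at byte 5)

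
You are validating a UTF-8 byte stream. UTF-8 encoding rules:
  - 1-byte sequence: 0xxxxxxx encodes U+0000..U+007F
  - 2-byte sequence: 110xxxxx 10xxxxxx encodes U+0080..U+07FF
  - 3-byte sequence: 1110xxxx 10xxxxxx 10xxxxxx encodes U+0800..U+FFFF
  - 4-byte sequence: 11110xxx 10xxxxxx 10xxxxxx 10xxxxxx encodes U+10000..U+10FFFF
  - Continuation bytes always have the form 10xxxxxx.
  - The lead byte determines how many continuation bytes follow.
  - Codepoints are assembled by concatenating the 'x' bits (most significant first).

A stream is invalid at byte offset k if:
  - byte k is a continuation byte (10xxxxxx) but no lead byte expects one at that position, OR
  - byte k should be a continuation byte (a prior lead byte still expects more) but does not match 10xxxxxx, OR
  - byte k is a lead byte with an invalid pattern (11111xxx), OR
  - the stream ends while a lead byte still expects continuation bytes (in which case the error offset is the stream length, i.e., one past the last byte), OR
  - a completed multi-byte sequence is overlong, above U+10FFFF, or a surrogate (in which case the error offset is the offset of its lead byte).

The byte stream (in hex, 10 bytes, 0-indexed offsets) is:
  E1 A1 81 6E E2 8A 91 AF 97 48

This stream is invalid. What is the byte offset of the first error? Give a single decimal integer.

Byte[0]=E1: 3-byte lead, need 2 cont bytes. acc=0x1
Byte[1]=A1: continuation. acc=(acc<<6)|0x21=0x61
Byte[2]=81: continuation. acc=(acc<<6)|0x01=0x1841
Completed: cp=U+1841 (starts at byte 0)
Byte[3]=6E: 1-byte ASCII. cp=U+006E
Byte[4]=E2: 3-byte lead, need 2 cont bytes. acc=0x2
Byte[5]=8A: continuation. acc=(acc<<6)|0x0A=0x8A
Byte[6]=91: continuation. acc=(acc<<6)|0x11=0x2291
Completed: cp=U+2291 (starts at byte 4)
Byte[7]=AF: INVALID lead byte (not 0xxx/110x/1110/11110)

Answer: 7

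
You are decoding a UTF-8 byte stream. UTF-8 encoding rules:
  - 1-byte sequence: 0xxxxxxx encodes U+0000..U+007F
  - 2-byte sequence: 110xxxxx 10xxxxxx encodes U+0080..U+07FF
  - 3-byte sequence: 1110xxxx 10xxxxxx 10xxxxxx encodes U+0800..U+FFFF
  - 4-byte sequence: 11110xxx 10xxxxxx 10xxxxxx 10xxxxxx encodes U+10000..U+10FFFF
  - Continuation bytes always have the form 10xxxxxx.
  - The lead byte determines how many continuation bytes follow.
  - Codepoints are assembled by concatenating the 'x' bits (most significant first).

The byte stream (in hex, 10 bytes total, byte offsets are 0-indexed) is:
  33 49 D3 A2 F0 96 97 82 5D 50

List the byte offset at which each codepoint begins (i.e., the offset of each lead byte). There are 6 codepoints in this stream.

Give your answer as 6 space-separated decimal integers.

Byte[0]=33: 1-byte ASCII. cp=U+0033
Byte[1]=49: 1-byte ASCII. cp=U+0049
Byte[2]=D3: 2-byte lead, need 1 cont bytes. acc=0x13
Byte[3]=A2: continuation. acc=(acc<<6)|0x22=0x4E2
Completed: cp=U+04E2 (starts at byte 2)
Byte[4]=F0: 4-byte lead, need 3 cont bytes. acc=0x0
Byte[5]=96: continuation. acc=(acc<<6)|0x16=0x16
Byte[6]=97: continuation. acc=(acc<<6)|0x17=0x597
Byte[7]=82: continuation. acc=(acc<<6)|0x02=0x165C2
Completed: cp=U+165C2 (starts at byte 4)
Byte[8]=5D: 1-byte ASCII. cp=U+005D
Byte[9]=50: 1-byte ASCII. cp=U+0050

Answer: 0 1 2 4 8 9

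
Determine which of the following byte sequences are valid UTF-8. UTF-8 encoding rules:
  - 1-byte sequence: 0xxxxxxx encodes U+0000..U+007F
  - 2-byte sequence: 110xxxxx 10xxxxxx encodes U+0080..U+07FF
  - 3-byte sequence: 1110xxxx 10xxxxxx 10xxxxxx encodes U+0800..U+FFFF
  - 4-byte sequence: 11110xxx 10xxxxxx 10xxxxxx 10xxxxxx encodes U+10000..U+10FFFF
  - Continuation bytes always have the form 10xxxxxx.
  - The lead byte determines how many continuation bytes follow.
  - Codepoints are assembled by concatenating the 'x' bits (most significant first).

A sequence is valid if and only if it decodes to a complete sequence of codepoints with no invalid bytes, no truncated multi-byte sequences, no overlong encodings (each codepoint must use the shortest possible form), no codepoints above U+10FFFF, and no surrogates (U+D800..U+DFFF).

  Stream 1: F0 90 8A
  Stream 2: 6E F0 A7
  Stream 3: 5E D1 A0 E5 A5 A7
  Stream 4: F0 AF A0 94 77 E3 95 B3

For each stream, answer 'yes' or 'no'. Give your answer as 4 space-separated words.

Stream 1: error at byte offset 3. INVALID
Stream 2: error at byte offset 3. INVALID
Stream 3: decodes cleanly. VALID
Stream 4: decodes cleanly. VALID

Answer: no no yes yes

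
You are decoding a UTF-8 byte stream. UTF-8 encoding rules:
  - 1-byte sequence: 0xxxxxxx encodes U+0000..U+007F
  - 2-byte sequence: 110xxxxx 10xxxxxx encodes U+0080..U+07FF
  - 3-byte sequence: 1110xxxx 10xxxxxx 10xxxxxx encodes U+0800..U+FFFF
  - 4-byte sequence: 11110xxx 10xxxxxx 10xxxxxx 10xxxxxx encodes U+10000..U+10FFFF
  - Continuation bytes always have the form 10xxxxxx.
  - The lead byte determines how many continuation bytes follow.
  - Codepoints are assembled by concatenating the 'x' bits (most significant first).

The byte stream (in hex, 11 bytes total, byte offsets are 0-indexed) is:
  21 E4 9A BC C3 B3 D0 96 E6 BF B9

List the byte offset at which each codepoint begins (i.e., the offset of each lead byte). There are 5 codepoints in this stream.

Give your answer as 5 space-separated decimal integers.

Answer: 0 1 4 6 8

Derivation:
Byte[0]=21: 1-byte ASCII. cp=U+0021
Byte[1]=E4: 3-byte lead, need 2 cont bytes. acc=0x4
Byte[2]=9A: continuation. acc=(acc<<6)|0x1A=0x11A
Byte[3]=BC: continuation. acc=(acc<<6)|0x3C=0x46BC
Completed: cp=U+46BC (starts at byte 1)
Byte[4]=C3: 2-byte lead, need 1 cont bytes. acc=0x3
Byte[5]=B3: continuation. acc=(acc<<6)|0x33=0xF3
Completed: cp=U+00F3 (starts at byte 4)
Byte[6]=D0: 2-byte lead, need 1 cont bytes. acc=0x10
Byte[7]=96: continuation. acc=(acc<<6)|0x16=0x416
Completed: cp=U+0416 (starts at byte 6)
Byte[8]=E6: 3-byte lead, need 2 cont bytes. acc=0x6
Byte[9]=BF: continuation. acc=(acc<<6)|0x3F=0x1BF
Byte[10]=B9: continuation. acc=(acc<<6)|0x39=0x6FF9
Completed: cp=U+6FF9 (starts at byte 8)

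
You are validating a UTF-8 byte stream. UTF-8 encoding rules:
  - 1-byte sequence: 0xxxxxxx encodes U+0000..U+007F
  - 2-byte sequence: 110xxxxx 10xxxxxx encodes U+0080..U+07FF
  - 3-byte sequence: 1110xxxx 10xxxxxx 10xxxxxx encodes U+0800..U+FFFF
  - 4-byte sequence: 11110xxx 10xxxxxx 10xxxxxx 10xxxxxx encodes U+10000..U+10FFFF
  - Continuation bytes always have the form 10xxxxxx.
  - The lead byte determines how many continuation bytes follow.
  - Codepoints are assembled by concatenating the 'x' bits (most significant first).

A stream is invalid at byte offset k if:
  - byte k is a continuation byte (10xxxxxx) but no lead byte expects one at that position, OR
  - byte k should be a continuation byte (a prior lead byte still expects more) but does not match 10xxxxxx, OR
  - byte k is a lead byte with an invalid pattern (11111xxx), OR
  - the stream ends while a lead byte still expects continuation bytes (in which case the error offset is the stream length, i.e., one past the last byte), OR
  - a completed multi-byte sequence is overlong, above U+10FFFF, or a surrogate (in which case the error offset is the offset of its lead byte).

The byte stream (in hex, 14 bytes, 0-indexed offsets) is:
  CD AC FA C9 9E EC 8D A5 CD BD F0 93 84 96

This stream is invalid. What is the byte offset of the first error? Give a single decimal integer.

Byte[0]=CD: 2-byte lead, need 1 cont bytes. acc=0xD
Byte[1]=AC: continuation. acc=(acc<<6)|0x2C=0x36C
Completed: cp=U+036C (starts at byte 0)
Byte[2]=FA: INVALID lead byte (not 0xxx/110x/1110/11110)

Answer: 2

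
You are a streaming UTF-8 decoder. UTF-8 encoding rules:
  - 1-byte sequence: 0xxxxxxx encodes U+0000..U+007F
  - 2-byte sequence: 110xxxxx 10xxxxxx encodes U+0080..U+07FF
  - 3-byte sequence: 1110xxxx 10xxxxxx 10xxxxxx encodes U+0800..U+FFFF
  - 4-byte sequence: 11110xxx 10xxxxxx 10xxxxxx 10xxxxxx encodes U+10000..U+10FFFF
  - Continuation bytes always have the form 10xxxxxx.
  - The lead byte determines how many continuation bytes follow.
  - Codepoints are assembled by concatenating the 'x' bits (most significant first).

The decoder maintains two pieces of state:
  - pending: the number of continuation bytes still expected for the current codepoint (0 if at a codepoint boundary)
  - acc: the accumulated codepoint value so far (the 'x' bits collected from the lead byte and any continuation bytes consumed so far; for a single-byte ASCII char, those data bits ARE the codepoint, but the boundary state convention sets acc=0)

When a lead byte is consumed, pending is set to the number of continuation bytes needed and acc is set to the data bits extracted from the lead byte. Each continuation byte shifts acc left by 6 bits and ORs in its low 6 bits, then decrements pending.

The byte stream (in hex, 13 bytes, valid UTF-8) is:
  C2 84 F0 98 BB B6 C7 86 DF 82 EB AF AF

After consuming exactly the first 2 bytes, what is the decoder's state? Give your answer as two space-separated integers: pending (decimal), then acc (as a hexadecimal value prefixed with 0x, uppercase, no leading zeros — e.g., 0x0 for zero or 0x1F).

Byte[0]=C2: 2-byte lead. pending=1, acc=0x2
Byte[1]=84: continuation. acc=(acc<<6)|0x04=0x84, pending=0

Answer: 0 0x84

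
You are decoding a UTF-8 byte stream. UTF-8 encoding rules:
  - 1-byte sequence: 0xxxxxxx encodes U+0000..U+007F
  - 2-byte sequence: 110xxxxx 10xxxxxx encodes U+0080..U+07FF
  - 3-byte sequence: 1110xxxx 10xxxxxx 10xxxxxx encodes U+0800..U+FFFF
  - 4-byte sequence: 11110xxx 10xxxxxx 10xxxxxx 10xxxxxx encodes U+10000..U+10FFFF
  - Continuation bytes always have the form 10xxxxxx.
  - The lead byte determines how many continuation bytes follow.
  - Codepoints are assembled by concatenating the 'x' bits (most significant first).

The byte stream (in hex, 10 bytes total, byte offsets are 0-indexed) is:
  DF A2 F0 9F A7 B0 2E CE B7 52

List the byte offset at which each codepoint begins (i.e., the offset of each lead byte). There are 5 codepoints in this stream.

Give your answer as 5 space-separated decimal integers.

Byte[0]=DF: 2-byte lead, need 1 cont bytes. acc=0x1F
Byte[1]=A2: continuation. acc=(acc<<6)|0x22=0x7E2
Completed: cp=U+07E2 (starts at byte 0)
Byte[2]=F0: 4-byte lead, need 3 cont bytes. acc=0x0
Byte[3]=9F: continuation. acc=(acc<<6)|0x1F=0x1F
Byte[4]=A7: continuation. acc=(acc<<6)|0x27=0x7E7
Byte[5]=B0: continuation. acc=(acc<<6)|0x30=0x1F9F0
Completed: cp=U+1F9F0 (starts at byte 2)
Byte[6]=2E: 1-byte ASCII. cp=U+002E
Byte[7]=CE: 2-byte lead, need 1 cont bytes. acc=0xE
Byte[8]=B7: continuation. acc=(acc<<6)|0x37=0x3B7
Completed: cp=U+03B7 (starts at byte 7)
Byte[9]=52: 1-byte ASCII. cp=U+0052

Answer: 0 2 6 7 9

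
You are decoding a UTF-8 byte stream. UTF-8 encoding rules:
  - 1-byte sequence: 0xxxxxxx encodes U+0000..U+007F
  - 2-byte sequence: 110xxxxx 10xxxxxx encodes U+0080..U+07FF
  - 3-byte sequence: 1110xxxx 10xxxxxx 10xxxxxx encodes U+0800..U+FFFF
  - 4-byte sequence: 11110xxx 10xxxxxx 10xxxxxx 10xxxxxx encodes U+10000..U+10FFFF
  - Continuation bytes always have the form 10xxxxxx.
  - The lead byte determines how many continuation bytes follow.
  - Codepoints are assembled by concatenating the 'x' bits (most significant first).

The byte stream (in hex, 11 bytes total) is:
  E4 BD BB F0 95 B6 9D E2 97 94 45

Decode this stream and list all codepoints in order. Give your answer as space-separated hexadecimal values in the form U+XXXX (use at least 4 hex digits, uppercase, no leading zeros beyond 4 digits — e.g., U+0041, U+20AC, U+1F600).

Answer: U+4F7B U+15D9D U+25D4 U+0045

Derivation:
Byte[0]=E4: 3-byte lead, need 2 cont bytes. acc=0x4
Byte[1]=BD: continuation. acc=(acc<<6)|0x3D=0x13D
Byte[2]=BB: continuation. acc=(acc<<6)|0x3B=0x4F7B
Completed: cp=U+4F7B (starts at byte 0)
Byte[3]=F0: 4-byte lead, need 3 cont bytes. acc=0x0
Byte[4]=95: continuation. acc=(acc<<6)|0x15=0x15
Byte[5]=B6: continuation. acc=(acc<<6)|0x36=0x576
Byte[6]=9D: continuation. acc=(acc<<6)|0x1D=0x15D9D
Completed: cp=U+15D9D (starts at byte 3)
Byte[7]=E2: 3-byte lead, need 2 cont bytes. acc=0x2
Byte[8]=97: continuation. acc=(acc<<6)|0x17=0x97
Byte[9]=94: continuation. acc=(acc<<6)|0x14=0x25D4
Completed: cp=U+25D4 (starts at byte 7)
Byte[10]=45: 1-byte ASCII. cp=U+0045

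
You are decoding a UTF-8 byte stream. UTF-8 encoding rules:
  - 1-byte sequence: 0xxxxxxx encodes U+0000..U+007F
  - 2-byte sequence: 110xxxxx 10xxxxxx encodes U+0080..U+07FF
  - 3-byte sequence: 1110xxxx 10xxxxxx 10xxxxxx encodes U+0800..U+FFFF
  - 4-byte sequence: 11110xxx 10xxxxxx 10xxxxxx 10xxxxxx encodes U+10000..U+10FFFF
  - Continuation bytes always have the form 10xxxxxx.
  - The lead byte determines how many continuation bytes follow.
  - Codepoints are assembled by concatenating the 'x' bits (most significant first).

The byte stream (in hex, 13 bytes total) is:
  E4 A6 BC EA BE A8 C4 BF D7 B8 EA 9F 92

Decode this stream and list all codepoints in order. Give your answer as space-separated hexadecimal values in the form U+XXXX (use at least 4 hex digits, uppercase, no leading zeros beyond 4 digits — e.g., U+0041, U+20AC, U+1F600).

Answer: U+49BC U+AFA8 U+013F U+05F8 U+A7D2

Derivation:
Byte[0]=E4: 3-byte lead, need 2 cont bytes. acc=0x4
Byte[1]=A6: continuation. acc=(acc<<6)|0x26=0x126
Byte[2]=BC: continuation. acc=(acc<<6)|0x3C=0x49BC
Completed: cp=U+49BC (starts at byte 0)
Byte[3]=EA: 3-byte lead, need 2 cont bytes. acc=0xA
Byte[4]=BE: continuation. acc=(acc<<6)|0x3E=0x2BE
Byte[5]=A8: continuation. acc=(acc<<6)|0x28=0xAFA8
Completed: cp=U+AFA8 (starts at byte 3)
Byte[6]=C4: 2-byte lead, need 1 cont bytes. acc=0x4
Byte[7]=BF: continuation. acc=(acc<<6)|0x3F=0x13F
Completed: cp=U+013F (starts at byte 6)
Byte[8]=D7: 2-byte lead, need 1 cont bytes. acc=0x17
Byte[9]=B8: continuation. acc=(acc<<6)|0x38=0x5F8
Completed: cp=U+05F8 (starts at byte 8)
Byte[10]=EA: 3-byte lead, need 2 cont bytes. acc=0xA
Byte[11]=9F: continuation. acc=(acc<<6)|0x1F=0x29F
Byte[12]=92: continuation. acc=(acc<<6)|0x12=0xA7D2
Completed: cp=U+A7D2 (starts at byte 10)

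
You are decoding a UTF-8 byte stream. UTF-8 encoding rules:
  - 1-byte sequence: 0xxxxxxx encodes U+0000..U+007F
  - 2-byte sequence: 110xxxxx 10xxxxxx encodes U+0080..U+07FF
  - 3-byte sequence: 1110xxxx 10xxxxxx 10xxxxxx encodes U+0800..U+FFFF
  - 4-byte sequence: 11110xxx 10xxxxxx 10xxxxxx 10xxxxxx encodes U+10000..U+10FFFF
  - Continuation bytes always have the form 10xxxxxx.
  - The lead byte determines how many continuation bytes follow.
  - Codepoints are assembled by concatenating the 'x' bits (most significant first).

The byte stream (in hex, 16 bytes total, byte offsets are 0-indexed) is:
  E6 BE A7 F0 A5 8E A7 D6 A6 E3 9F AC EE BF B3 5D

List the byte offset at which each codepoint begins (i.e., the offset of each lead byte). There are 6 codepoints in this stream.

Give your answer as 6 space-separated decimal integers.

Byte[0]=E6: 3-byte lead, need 2 cont bytes. acc=0x6
Byte[1]=BE: continuation. acc=(acc<<6)|0x3E=0x1BE
Byte[2]=A7: continuation. acc=(acc<<6)|0x27=0x6FA7
Completed: cp=U+6FA7 (starts at byte 0)
Byte[3]=F0: 4-byte lead, need 3 cont bytes. acc=0x0
Byte[4]=A5: continuation. acc=(acc<<6)|0x25=0x25
Byte[5]=8E: continuation. acc=(acc<<6)|0x0E=0x94E
Byte[6]=A7: continuation. acc=(acc<<6)|0x27=0x253A7
Completed: cp=U+253A7 (starts at byte 3)
Byte[7]=D6: 2-byte lead, need 1 cont bytes. acc=0x16
Byte[8]=A6: continuation. acc=(acc<<6)|0x26=0x5A6
Completed: cp=U+05A6 (starts at byte 7)
Byte[9]=E3: 3-byte lead, need 2 cont bytes. acc=0x3
Byte[10]=9F: continuation. acc=(acc<<6)|0x1F=0xDF
Byte[11]=AC: continuation. acc=(acc<<6)|0x2C=0x37EC
Completed: cp=U+37EC (starts at byte 9)
Byte[12]=EE: 3-byte lead, need 2 cont bytes. acc=0xE
Byte[13]=BF: continuation. acc=(acc<<6)|0x3F=0x3BF
Byte[14]=B3: continuation. acc=(acc<<6)|0x33=0xEFF3
Completed: cp=U+EFF3 (starts at byte 12)
Byte[15]=5D: 1-byte ASCII. cp=U+005D

Answer: 0 3 7 9 12 15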